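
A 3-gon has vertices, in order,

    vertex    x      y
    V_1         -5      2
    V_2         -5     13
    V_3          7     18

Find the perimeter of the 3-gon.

|V_1V_2| = √((0)² + (11)²) = √121 = 11
|V_2V_3| = √((12)² + (5)²) = √169 = 13
|V_3V_1| = √((-12)² + (-16)²) = √400 = 20
Perimeter = 11 + 13 + 20 = 44.

44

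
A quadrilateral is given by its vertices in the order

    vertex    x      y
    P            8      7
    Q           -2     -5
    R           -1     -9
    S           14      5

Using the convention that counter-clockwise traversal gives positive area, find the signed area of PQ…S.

83

P→Q: (8)(-5) − (-2)(7) = -26
Q→R: (-2)(-9) − (-1)(-5) = 13
R→S: (-1)(5) − (14)(-9) = 121
S→P: (14)(7) − (8)(5) = 58
Σ = 166
Signed area = Σ/2 = 83 (positive ⇒ counter-clockwise traversal).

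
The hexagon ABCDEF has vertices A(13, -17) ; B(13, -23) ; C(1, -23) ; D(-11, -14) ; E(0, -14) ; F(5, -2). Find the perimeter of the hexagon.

|AB| = √((0)² + (-6)²) = √36 = 6
|BC| = √((-12)² + (0)²) = √144 = 12
|CD| = √((-12)² + (9)²) = √225 = 15
|DE| = √((11)² + (0)²) = √121 = 11
|EF| = √((5)² + (12)²) = √169 = 13
|FA| = √((8)² + (-15)²) = √289 = 17
Perimeter = 6 + 12 + 15 + 11 + 13 + 17 = 74.

74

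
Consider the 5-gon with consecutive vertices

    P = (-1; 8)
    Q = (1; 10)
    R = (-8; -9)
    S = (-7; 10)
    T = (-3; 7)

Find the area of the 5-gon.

Apply the shoelace (surveyor's) formula: 2A = Σ (x_i·y_{i+1} − x_{i+1}·y_i), indices taken mod 5.
P→Q: (-1)(10) − (1)(8) = -18
Q→R: (1)(-9) − (-8)(10) = 71
R→S: (-8)(10) − (-7)(-9) = -143
S→T: (-7)(7) − (-3)(10) = -19
T→P: (-3)(8) − (-1)(7) = -17
Σ = -126
Area = |Σ|/2 = 63.

63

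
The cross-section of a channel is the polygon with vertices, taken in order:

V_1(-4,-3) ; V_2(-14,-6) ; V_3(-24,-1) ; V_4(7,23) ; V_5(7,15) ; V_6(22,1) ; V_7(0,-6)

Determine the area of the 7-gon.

Apply the shoelace (surveyor's) formula: 2A = Σ (x_i·y_{i+1} − x_{i+1}·y_i), indices taken mod 7.
Σ = (-18) + (-130) + (-545) + (-56) + (-323) + (-132) + (-24) = -1228
Area = |Σ|/2 = 614.

614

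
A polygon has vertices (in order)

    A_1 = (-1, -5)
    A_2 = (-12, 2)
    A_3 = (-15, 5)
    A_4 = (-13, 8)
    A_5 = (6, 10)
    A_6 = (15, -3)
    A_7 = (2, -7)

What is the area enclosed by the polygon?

304.5

A_1→A_2: (-1)(2) − (-12)(-5) = -62
A_2→A_3: (-12)(5) − (-15)(2) = -30
A_3→A_4: (-15)(8) − (-13)(5) = -55
A_4→A_5: (-13)(10) − (6)(8) = -178
A_5→A_6: (6)(-3) − (15)(10) = -168
A_6→A_7: (15)(-7) − (2)(-3) = -99
A_7→A_1: (2)(-5) − (-1)(-7) = -17
Σ = -609
Area = |Σ|/2 = 304.5.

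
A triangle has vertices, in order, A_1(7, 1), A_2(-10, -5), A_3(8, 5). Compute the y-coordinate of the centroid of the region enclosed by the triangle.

1/3

Apply the shoelace (surveyor's) formula. First the cross-terms c_i = x_i·y_{i+1} − x_{i+1}·y_i:
  -25, -10, -27  ⇒  2A = -62, A = -31.
Then Σ (y_i + y_{i+1})·c_i = -62, so ȳ = -62 / (6·(-31)) = 1/3.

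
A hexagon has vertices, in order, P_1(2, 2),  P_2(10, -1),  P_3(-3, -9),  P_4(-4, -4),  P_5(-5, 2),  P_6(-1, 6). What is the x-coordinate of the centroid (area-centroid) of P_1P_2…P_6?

31/57

Apply Gauss's area formula. First the cross-terms c_i = x_i·y_{i+1} − x_{i+1}·y_i:
  -22, -93, -24, -28, -28, -14  ⇒  2A = -209, A = -104.5.
Then Σ (x_i + x_{i+1})·c_i = -341, so x̄ = -341 / (6·(-104.5)) = 31/57.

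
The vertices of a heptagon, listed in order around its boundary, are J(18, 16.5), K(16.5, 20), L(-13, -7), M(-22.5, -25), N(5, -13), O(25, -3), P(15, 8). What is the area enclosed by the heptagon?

737.875

Apply the shoelace formula: 2A = Σ (x_i·y_{i+1} − x_{i+1}·y_i), indices taken mod 7.
J→K: (18)(20) − (16.5)(16.5) = 87.75
K→L: (16.5)(-7) − (-13)(20) = 144.5
L→M: (-13)(-25) − (-22.5)(-7) = 167.5
M→N: (-22.5)(-13) − (5)(-25) = 417.5
N→O: (5)(-3) − (25)(-13) = 310
O→P: (25)(8) − (15)(-3) = 245
P→J: (15)(16.5) − (18)(8) = 103.5
Σ = 1475.75
Area = |Σ|/2 = 737.875.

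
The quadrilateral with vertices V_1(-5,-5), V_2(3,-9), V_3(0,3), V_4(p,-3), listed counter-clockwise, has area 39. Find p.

Write out the shoelace sum; only the two edges meeting at V_4 involve p:
2·Area = [(0·(-3) − p·3) + (p·(-5) − (-5)·(-3))] + 69
       = -8·p + 54 = 78
⇒ p = -3.

-3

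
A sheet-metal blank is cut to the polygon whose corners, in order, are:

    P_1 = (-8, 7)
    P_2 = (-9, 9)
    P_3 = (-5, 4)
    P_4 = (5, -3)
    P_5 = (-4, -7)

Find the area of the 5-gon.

68

Cross-terms: -9, 9, -5, -47, -84  ⇒  Σ = -136
Area = |Σ|/2 = 68.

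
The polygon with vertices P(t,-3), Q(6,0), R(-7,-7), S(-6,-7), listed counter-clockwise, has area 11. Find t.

Write out the shoelace sum; only the two edges meeting at P involve t:
2·Area = [((-6)·(-3) − t·(-7)) + (t·0 − 6·(-3))] + -35
       = 7·t + 1 = 22
⇒ t = 3.

3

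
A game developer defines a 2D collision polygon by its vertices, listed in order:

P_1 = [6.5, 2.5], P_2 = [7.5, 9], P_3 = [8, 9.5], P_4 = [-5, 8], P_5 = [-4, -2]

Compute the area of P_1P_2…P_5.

97.75

Apply the surveyor's formula: 2A = Σ (x_i·y_{i+1} − x_{i+1}·y_i), indices taken mod 5.
P_1→P_2: (6.5)(9) − (7.5)(2.5) = 39.75
P_2→P_3: (7.5)(9.5) − (8)(9) = -0.75
P_3→P_4: (8)(8) − (-5)(9.5) = 111.5
P_4→P_5: (-5)(-2) − (-4)(8) = 42
P_5→P_1: (-4)(2.5) − (6.5)(-2) = 3
Σ = 195.5
Area = |Σ|/2 = 97.75.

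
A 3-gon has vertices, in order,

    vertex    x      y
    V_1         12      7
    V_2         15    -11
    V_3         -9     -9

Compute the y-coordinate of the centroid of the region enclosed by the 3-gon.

Apply the surveyor's formula. First the cross-terms c_i = x_i·y_{i+1} − x_{i+1}·y_i:
  -237, -234, 45  ⇒  2A = -426, A = -213.
Then Σ (y_i + y_{i+1})·c_i = 5538, so ȳ = 5538 / (6·(-213)) = -13/3.

-13/3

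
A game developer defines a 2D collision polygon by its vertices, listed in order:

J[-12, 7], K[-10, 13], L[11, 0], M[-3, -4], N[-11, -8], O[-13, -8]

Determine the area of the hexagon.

248

Apply the shoelace formula: 2A = Σ (x_i·y_{i+1} − x_{i+1}·y_i), indices taken mod 6.
J→K: (-12)(13) − (-10)(7) = -86
K→L: (-10)(0) − (11)(13) = -143
L→M: (11)(-4) − (-3)(0) = -44
M→N: (-3)(-8) − (-11)(-4) = -20
N→O: (-11)(-8) − (-13)(-8) = -16
O→J: (-13)(7) − (-12)(-8) = -187
Σ = -496
Area = |Σ|/2 = 248.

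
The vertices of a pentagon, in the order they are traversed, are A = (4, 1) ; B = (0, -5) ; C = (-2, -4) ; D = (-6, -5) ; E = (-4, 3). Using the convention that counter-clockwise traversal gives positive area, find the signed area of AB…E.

Apply the surveyor's formula: 2A = Σ (x_i·y_{i+1} − x_{i+1}·y_i), indices taken mod 5.
Σ = (-20) + (-10) + (-14) + (-38) + (-16) = -98
Signed area = Σ/2 = -49 (negative ⇒ clockwise traversal).

-49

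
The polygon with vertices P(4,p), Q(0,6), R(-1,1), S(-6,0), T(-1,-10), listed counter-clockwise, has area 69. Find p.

-2

The doubled signed area Σ (x_i y_{i+1} − x_{i+1} y_i) is linear in p.
With p=0 it equals 136; the coefficient of p is -1 (from the two edges through P).
So -1·p + 136 = 2·69 = 138 ⇒ p = -2.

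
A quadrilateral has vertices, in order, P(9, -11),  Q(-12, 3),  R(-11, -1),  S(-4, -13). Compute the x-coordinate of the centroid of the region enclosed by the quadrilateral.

Apply the surveyor's formula. First the cross-terms c_i = x_i·y_{i+1} − x_{i+1}·y_i:
  -105, 45, 139, 161  ⇒  2A = 240, A = 120.
Then Σ (x_i + x_{i+1})·c_i = -2000, so x̄ = -2000 / (6·120) = -25/9.

-25/9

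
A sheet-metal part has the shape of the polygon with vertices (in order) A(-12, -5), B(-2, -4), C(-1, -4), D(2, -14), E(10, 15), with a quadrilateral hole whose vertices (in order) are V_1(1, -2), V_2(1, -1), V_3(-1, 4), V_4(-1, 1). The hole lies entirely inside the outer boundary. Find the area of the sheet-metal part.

178

Outer boundary:
Apply Gauss's area formula: 2A = Σ (x_i·y_{i+1} − x_{i+1}·y_i), indices taken mod 5.
A→B: (-12)(-4) − (-2)(-5) = 38
B→C: (-2)(-4) − (-1)(-4) = 4
C→D: (-1)(-14) − (2)(-4) = 22
D→E: (2)(15) − (10)(-14) = 170
E→A: (10)(-5) − (-12)(15) = 130
Σ = 364
Area = |Σ|/2 = 182.
Hole:
Apply the shoelace (surveyor's) formula: 2A = Σ (x_i·y_{i+1} − x_{i+1}·y_i), indices taken mod 4.
V_1→V_2: (1)(-1) − (1)(-2) = 1
V_2→V_3: (1)(4) − (-1)(-1) = 3
V_3→V_4: (-1)(1) − (-1)(4) = 3
V_4→V_1: (-1)(-2) − (1)(1) = 1
Σ = 8
Area = |Σ|/2 = 4.
Net area = 182 − 4 = 178.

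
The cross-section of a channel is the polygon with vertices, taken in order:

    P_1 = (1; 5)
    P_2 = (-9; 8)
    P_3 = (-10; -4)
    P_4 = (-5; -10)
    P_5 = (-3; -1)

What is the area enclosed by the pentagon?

Σ = (53) + (116) + (80) + (-25) + (-14) = 210
Area = |Σ|/2 = 105.

105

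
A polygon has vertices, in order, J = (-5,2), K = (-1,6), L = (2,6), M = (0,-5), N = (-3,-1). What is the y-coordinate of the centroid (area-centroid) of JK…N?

Apply Gauss's area formula. First the cross-terms c_i = x_i·y_{i+1} − x_{i+1}·y_i:
  -28, -18, -10, -15, -11  ⇒  2A = -82, A = -41.
Then Σ (y_i + y_{i+1})·c_i = -371, so ȳ = -371 / (6·(-41)) = 371/246.

371/246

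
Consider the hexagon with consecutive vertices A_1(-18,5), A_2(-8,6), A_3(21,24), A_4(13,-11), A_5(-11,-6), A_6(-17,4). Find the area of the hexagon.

643.5

Apply Gauss's area formula: 2A = Σ (x_i·y_{i+1} − x_{i+1}·y_i), indices taken mod 6.
Cross-terms: -68, -318, -543, -199, -146, -13  ⇒  Σ = -1287
Area = |Σ|/2 = 643.5.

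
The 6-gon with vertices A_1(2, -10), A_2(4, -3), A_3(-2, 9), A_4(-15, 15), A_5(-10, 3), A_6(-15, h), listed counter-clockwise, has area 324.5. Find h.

-15

Write out the shoelace sum; only the two edges meeting at A_6 involve h:
2·Area = [((-10)·h − (-15)·3) + ((-15)·(-10) − 2·h)] + 274
       = -12·h + 469 = 649
⇒ h = -15.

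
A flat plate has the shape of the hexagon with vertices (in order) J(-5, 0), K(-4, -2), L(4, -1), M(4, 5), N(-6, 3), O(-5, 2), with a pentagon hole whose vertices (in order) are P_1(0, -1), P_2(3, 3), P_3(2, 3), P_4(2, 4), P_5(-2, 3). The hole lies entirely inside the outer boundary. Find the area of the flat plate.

Outer boundary:
Apply Gauss's area formula: 2A = Σ (x_i·y_{i+1} − x_{i+1}·y_i), indices taken mod 6.
Cross-terms: 10, 12, 24, 42, 3, 10  ⇒  Σ = 101
Area = |Σ|/2 = 50.5.
Hole:
Σ = (3) + (3) + (2) + (14) + (2) = 24
Area = |Σ|/2 = 12.
Net area = 50.5 − 12 = 38.5.

38.5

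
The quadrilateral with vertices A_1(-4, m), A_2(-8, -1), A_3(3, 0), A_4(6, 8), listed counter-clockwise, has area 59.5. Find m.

4

Write out the shoelace sum; only the two edges meeting at A_1 involve m:
2·Area = [(6·m − (-4)·8) + ((-4)·(-1) − (-8)·m)] + 27
       = 14·m + 63 = 119
⇒ m = 4.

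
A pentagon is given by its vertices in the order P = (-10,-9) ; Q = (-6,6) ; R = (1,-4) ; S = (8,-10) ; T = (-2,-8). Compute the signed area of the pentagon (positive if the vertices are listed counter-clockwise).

-110

Σ = (-114) + (18) + (22) + (-84) + (-62) = -220
Signed area = Σ/2 = -110 (negative ⇒ clockwise traversal).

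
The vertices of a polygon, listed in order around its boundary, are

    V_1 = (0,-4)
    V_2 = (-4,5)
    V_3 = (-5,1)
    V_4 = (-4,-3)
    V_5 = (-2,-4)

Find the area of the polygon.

21

Apply Gauss's area formula: 2A = Σ (x_i·y_{i+1} − x_{i+1}·y_i), indices taken mod 5.
V_1→V_2: (0)(5) − (-4)(-4) = -16
V_2→V_3: (-4)(1) − (-5)(5) = 21
V_3→V_4: (-5)(-3) − (-4)(1) = 19
V_4→V_5: (-4)(-4) − (-2)(-3) = 10
V_5→V_1: (-2)(-4) − (0)(-4) = 8
Σ = 42
Area = |Σ|/2 = 21.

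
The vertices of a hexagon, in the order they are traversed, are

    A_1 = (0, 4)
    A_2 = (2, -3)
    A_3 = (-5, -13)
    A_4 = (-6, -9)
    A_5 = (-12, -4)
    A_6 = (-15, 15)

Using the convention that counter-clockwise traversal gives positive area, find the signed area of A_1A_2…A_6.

Apply the surveyor's formula: 2A = Σ (x_i·y_{i+1} − x_{i+1}·y_i), indices taken mod 6.
A_1→A_2: (0)(-3) − (2)(4) = -8
A_2→A_3: (2)(-13) − (-5)(-3) = -41
A_3→A_4: (-5)(-9) − (-6)(-13) = -33
A_4→A_5: (-6)(-4) − (-12)(-9) = -84
A_5→A_6: (-12)(15) − (-15)(-4) = -240
A_6→A_1: (-15)(4) − (0)(15) = -60
Σ = -466
Signed area = Σ/2 = -233 (negative ⇒ clockwise traversal).

-233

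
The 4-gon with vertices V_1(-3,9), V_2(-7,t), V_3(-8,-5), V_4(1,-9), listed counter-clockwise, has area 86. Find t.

Write out the shoelace sum; only the two edges meeting at V_2 involve t:
2·Area = [((-3)·t − (-7)·9) + ((-7)·(-5) − (-8)·t)] + 59
       = 5·t + 157 = 172
⇒ t = 3.

3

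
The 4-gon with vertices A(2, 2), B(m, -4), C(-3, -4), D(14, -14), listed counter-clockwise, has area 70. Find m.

The doubled signed area Σ (x_i y_{i+1} − x_{i+1} y_i) is linear in m.
With m=0 it equals 134; the coefficient of m is -6 (from the two edges through B).
So -6·m + 134 = 2·70 = 140 ⇒ m = -1.

-1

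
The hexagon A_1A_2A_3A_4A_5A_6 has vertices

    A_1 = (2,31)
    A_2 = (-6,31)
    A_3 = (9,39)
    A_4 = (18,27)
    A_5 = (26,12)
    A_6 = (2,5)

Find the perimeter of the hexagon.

|A_1A_2| = √((-8)² + (0)²) = √64 = 8
|A_2A_3| = √((15)² + (8)²) = √289 = 17
|A_3A_4| = √((9)² + (-12)²) = √225 = 15
|A_4A_5| = √((8)² + (-15)²) = √289 = 17
|A_5A_6| = √((-24)² + (-7)²) = √625 = 25
|A_6A_1| = √((0)² + (26)²) = √676 = 26
Perimeter = 8 + 17 + 15 + 17 + 25 + 26 = 108.

108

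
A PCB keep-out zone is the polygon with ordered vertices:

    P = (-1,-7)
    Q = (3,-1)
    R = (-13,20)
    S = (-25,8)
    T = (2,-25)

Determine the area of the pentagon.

Apply the shoelace (surveyor's) formula: 2A = Σ (x_i·y_{i+1} − x_{i+1}·y_i), indices taken mod 5.
Σ = (22) + (47) + (396) + (609) + (-39) = 1035
Area = |Σ|/2 = 517.5.

517.5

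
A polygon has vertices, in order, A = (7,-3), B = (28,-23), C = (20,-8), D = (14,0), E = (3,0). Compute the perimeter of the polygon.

72

|AB| = √((21)² + (-20)²) = √841 = 29
|BC| = √((-8)² + (15)²) = √289 = 17
|CD| = √((-6)² + (8)²) = √100 = 10
|DE| = √((-11)² + (0)²) = √121 = 11
|EA| = √((4)² + (-3)²) = √25 = 5
Perimeter = 29 + 17 + 10 + 11 + 5 = 72.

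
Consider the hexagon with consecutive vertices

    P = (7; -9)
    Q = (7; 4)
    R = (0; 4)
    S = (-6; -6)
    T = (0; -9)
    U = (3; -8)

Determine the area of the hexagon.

126.5

P→Q: (7)(4) − (7)(-9) = 91
Q→R: (7)(4) − (0)(4) = 28
R→S: (0)(-6) − (-6)(4) = 24
S→T: (-6)(-9) − (0)(-6) = 54
T→U: (0)(-8) − (3)(-9) = 27
U→P: (3)(-9) − (7)(-8) = 29
Σ = 253
Area = |Σ|/2 = 126.5.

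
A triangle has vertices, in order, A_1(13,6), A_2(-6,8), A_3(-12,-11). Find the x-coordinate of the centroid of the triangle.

-5/3

Apply the shoelace formula. First the cross-terms c_i = x_i·y_{i+1} − x_{i+1}·y_i:
  140, 162, 71  ⇒  2A = 373, A = 186.5.
Then Σ (x_i + x_{i+1})·c_i = -1865, so x̄ = -1865 / (6·186.5) = -5/3.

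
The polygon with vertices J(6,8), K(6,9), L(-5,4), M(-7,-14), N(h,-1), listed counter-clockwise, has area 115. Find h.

2

Write out the shoelace sum; only the two edges meeting at N involve h:
2·Area = [((-7)·(-1) − h·(-14)) + (h·8 − 6·(-1))] + 173
       = 22·h + 186 = 230
⇒ h = 2.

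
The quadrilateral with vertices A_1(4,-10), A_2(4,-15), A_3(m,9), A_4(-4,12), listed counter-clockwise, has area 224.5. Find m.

15

The doubled signed area Σ (x_i y_{i+1} − x_{i+1} y_i) is linear in m.
With m=0 it equals 44; the coefficient of m is 27 (from the two edges through A_3).
So 27·m + 44 = 2·224.5 = 449 ⇒ m = 15.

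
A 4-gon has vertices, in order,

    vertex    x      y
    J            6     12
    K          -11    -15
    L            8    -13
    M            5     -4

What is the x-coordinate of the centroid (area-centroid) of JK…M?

Apply Gauss's area formula. First the cross-terms c_i = x_i·y_{i+1} − x_{i+1}·y_i:
  42, 263, 33, 84  ⇒  2A = 422, A = 211.
Then Σ (x_i + x_{i+1})·c_i = 354, so x̄ = 354 / (6·211) = 59/211.

59/211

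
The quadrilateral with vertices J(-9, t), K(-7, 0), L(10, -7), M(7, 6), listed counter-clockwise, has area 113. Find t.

1

Write out the shoelace sum; only the two edges meeting at J involve t:
2·Area = [(7·t − (-9)·6) + ((-9)·0 − (-7)·t)] + 158
       = 14·t + 212 = 226
⇒ t = 1.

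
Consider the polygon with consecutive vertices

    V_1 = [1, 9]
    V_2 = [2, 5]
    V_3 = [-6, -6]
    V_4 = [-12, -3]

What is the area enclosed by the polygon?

Apply the shoelace (surveyor's) formula: 2A = Σ (x_i·y_{i+1} − x_{i+1}·y_i), indices taken mod 4.
V_1→V_2: (1)(5) − (2)(9) = -13
V_2→V_3: (2)(-6) − (-6)(5) = 18
V_3→V_4: (-6)(-3) − (-12)(-6) = -54
V_4→V_1: (-12)(9) − (1)(-3) = -105
Σ = -154
Area = |Σ|/2 = 77.

77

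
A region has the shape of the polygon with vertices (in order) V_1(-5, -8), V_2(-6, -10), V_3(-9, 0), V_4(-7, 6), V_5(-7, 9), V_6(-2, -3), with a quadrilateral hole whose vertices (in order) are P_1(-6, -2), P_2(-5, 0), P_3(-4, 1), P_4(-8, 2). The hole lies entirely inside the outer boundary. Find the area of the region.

Outer boundary:
V_1→V_2: (-5)(-10) − (-6)(-8) = 2
V_2→V_3: (-6)(0) − (-9)(-10) = -90
V_3→V_4: (-9)(6) − (-7)(0) = -54
V_4→V_5: (-7)(9) − (-7)(6) = -21
V_5→V_6: (-7)(-3) − (-2)(9) = 39
V_6→V_1: (-2)(-8) − (-5)(-3) = 1
Σ = -123
Area = |Σ|/2 = 61.5.
Hole:
Apply Gauss's area formula: 2A = Σ (x_i·y_{i+1} − x_{i+1}·y_i), indices taken mod 4.
P_1→P_2: (-6)(0) − (-5)(-2) = -10
P_2→P_3: (-5)(1) − (-4)(0) = -5
P_3→P_4: (-4)(2) − (-8)(1) = 0
P_4→P_1: (-8)(-2) − (-6)(2) = 28
Σ = 13
Area = |Σ|/2 = 6.5.
Net area = 61.5 − 6.5 = 55.

55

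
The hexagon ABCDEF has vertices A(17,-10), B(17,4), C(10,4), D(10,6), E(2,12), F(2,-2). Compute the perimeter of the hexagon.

|AB| = √((0)² + (14)²) = √196 = 14
|BC| = √((-7)² + (0)²) = √49 = 7
|CD| = √((0)² + (2)²) = √4 = 2
|DE| = √((-8)² + (6)²) = √100 = 10
|EF| = √((0)² + (-14)²) = √196 = 14
|FA| = √((15)² + (-8)²) = √289 = 17
Perimeter = 14 + 7 + 2 + 10 + 14 + 17 = 64.

64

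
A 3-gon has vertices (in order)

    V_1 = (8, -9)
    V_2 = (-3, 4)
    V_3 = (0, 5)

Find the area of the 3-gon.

25

Apply the shoelace formula: 2A = Σ (x_i·y_{i+1} − x_{i+1}·y_i), indices taken mod 3.
Σ = (5) + (-15) + (-40) = -50
Area = |Σ|/2 = 25.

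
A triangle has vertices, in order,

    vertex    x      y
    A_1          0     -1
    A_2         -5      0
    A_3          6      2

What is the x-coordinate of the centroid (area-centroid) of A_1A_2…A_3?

1/3

Apply the shoelace formula. First the cross-terms c_i = x_i·y_{i+1} − x_{i+1}·y_i:
  -5, -10, -6  ⇒  2A = -21, A = -10.5.
Then Σ (x_i + x_{i+1})·c_i = -21, so x̄ = -21 / (6·(-10.5)) = 1/3.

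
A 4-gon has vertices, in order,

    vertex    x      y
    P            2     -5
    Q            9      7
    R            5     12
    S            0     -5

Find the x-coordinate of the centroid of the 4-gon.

Apply the shoelace (surveyor's) formula. First the cross-terms c_i = x_i·y_{i+1} − x_{i+1}·y_i:
  59, 73, -25, 10  ⇒  2A = 117, A = 58.5.
Then Σ (x_i + x_{i+1})·c_i = 1566, so x̄ = 1566 / (6·58.5) = 58/13.

58/13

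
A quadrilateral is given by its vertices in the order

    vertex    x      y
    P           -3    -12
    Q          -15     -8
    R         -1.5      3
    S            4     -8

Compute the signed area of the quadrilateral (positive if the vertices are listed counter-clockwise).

Apply the surveyor's formula: 2A = Σ (x_i·y_{i+1} − x_{i+1}·y_i), indices taken mod 4.
Σ = (-156) + (-57) + (0) + (-72) = -285
Signed area = Σ/2 = -142.5 (negative ⇒ clockwise traversal).

-142.5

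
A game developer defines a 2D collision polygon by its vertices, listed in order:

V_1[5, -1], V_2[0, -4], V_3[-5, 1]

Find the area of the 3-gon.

Σ = (-20) + (-20) + (0) = -40
Area = |Σ|/2 = 20.

20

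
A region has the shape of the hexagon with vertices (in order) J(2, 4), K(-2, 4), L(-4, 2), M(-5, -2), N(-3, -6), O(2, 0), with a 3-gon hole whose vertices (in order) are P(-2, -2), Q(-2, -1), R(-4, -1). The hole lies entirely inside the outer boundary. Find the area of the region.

Outer boundary:
Apply the surveyor's formula: 2A = Σ (x_i·y_{i+1} − x_{i+1}·y_i), indices taken mod 6.
Σ = (16) + (12) + (18) + (24) + (12) + (8) = 90
Area = |Σ|/2 = 45.
Hole:
Apply the shoelace (surveyor's) formula: 2A = Σ (x_i·y_{i+1} − x_{i+1}·y_i), indices taken mod 3.
P→Q: (-2)(-1) − (-2)(-2) = -2
Q→R: (-2)(-1) − (-4)(-1) = -2
R→P: (-4)(-2) − (-2)(-1) = 6
Σ = 2
Area = |Σ|/2 = 1.
Net area = 45 − 1 = 44.

44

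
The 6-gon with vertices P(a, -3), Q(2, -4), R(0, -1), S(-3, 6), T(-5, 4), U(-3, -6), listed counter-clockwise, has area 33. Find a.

The doubled signed area Σ (x_i y_{i+1} − x_{i+1} y_i) is linear in a.
With a=0 it equals 70; the coefficient of a is 2 (from the two edges through P).
So 2·a + 70 = 2·33 = 66 ⇒ a = -2.

-2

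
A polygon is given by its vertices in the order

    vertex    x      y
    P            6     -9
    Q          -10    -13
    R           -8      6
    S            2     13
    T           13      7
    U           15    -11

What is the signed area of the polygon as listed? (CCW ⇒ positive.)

-460

Apply the surveyor's formula: 2A = Σ (x_i·y_{i+1} − x_{i+1}·y_i), indices taken mod 6.
Σ = (-168) + (-164) + (-116) + (-155) + (-248) + (-69) = -920
Signed area = Σ/2 = -460 (negative ⇒ clockwise traversal).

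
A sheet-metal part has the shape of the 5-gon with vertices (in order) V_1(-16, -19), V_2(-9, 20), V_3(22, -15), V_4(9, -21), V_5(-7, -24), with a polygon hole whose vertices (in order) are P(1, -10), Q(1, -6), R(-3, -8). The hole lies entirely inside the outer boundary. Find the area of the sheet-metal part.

860.5

Outer boundary:
Apply the surveyor's formula: 2A = Σ (x_i·y_{i+1} − x_{i+1}·y_i), indices taken mod 5.
Cross-terms: -491, -305, -327, -363, -251  ⇒  Σ = -1737
Area = |Σ|/2 = 868.5.
Hole:
Apply the shoelace formula: 2A = Σ (x_i·y_{i+1} − x_{i+1}·y_i), indices taken mod 3.
Cross-terms: 4, -26, 38  ⇒  Σ = 16
Area = |Σ|/2 = 8.
Net area = 868.5 − 8 = 860.5.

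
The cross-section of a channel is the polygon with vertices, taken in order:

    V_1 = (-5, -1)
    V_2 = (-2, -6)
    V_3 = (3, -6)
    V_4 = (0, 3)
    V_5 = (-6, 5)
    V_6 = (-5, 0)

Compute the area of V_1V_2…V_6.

57.5

Apply the shoelace (surveyor's) formula: 2A = Σ (x_i·y_{i+1} − x_{i+1}·y_i), indices taken mod 6.
Cross-terms: 28, 30, 9, 18, 25, 5  ⇒  Σ = 115
Area = |Σ|/2 = 57.5.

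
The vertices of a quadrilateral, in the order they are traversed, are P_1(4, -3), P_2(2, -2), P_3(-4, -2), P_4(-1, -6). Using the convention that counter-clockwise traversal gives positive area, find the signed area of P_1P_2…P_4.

17.5

Σ = (-2) + (-12) + (22) + (27) = 35
Signed area = Σ/2 = 17.5 (positive ⇒ counter-clockwise traversal).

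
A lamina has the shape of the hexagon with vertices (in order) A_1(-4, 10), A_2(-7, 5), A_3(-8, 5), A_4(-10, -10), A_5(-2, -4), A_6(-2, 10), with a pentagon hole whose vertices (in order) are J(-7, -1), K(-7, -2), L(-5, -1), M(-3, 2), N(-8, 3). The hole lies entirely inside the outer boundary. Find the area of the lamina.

85

Outer boundary:
A_1→A_2: (-4)(5) − (-7)(10) = 50
A_2→A_3: (-7)(5) − (-8)(5) = 5
A_3→A_4: (-8)(-10) − (-10)(5) = 130
A_4→A_5: (-10)(-4) − (-2)(-10) = 20
A_5→A_6: (-2)(10) − (-2)(-4) = -28
A_6→A_1: (-2)(10) − (-4)(10) = 20
Σ = 197
Area = |Σ|/2 = 98.5.
Hole:
Apply the shoelace (surveyor's) formula: 2A = Σ (x_i·y_{i+1} − x_{i+1}·y_i), indices taken mod 5.
Cross-terms: 7, -3, -13, 7, 29  ⇒  Σ = 27
Area = |Σ|/2 = 13.5.
Net area = 98.5 − 13.5 = 85.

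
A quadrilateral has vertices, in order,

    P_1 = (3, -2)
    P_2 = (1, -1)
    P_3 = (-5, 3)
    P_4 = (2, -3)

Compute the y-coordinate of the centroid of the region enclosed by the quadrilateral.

Apply the shoelace (surveyor's) formula. First the cross-terms c_i = x_i·y_{i+1} − x_{i+1}·y_i:
  -1, -2, 9, 5  ⇒  2A = 11, A = 5.5.
Then Σ (y_i + y_{i+1})·c_i = -26, so ȳ = -26 / (6·5.5) = -26/33.

-26/33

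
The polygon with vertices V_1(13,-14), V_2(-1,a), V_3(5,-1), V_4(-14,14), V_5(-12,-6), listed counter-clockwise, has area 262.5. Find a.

The doubled signed area Σ (x_i y_{i+1} − x_{i+1} y_i) is linear in a.
With a=0 it equals 541; the coefficient of a is 8 (from the two edges through V_2).
So 8·a + 541 = 2·262.5 = 525 ⇒ a = -2.

-2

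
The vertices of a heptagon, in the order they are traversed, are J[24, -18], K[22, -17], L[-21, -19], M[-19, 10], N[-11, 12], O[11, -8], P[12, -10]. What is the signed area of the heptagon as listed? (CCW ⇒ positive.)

Apply Gauss's area formula: 2A = Σ (x_i·y_{i+1} − x_{i+1}·y_i), indices taken mod 7.
Σ = (-12) + (-775) + (-571) + (-118) + (-44) + (-14) + (24) = -1510
Signed area = Σ/2 = -755 (negative ⇒ clockwise traversal).

-755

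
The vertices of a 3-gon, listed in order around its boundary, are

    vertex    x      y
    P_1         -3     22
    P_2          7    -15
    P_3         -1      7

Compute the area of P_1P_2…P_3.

38

P_1→P_2: (-3)(-15) − (7)(22) = -109
P_2→P_3: (7)(7) − (-1)(-15) = 34
P_3→P_1: (-1)(22) − (-3)(7) = -1
Σ = -76
Area = |Σ|/2 = 38.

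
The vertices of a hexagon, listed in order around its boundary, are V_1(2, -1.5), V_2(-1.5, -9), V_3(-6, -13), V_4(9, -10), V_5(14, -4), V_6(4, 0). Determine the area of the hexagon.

118.125

Apply the shoelace (surveyor's) formula: 2A = Σ (x_i·y_{i+1} − x_{i+1}·y_i), indices taken mod 6.
Σ = (-20.25) + (-34.5) + (177) + (104) + (16) + (-6) = 236.25
Area = |Σ|/2 = 118.125.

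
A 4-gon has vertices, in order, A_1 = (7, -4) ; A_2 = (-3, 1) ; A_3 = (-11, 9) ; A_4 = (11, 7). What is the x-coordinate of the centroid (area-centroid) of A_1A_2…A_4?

Apply the surveyor's formula. First the cross-terms c_i = x_i·y_{i+1} − x_{i+1}·y_i:
  -5, -16, -176, -93  ⇒  2A = -290, A = -145.
Then Σ (x_i + x_{i+1})·c_i = -1470, so x̄ = -1470 / (6·(-145)) = 49/29.

49/29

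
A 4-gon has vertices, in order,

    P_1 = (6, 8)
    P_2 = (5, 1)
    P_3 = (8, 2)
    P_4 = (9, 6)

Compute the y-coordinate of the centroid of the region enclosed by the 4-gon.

Apply the shoelace formula. First the cross-terms c_i = x_i·y_{i+1} − x_{i+1}·y_i:
  -34, 2, 30, 36  ⇒  2A = 34, A = 17.
Then Σ (y_i + y_{i+1})·c_i = 444, so ȳ = 444 / (6·17) = 74/17.

74/17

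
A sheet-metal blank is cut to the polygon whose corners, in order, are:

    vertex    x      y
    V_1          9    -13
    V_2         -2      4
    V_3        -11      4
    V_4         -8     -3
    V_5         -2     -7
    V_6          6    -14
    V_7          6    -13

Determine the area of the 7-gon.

Σ = (10) + (36) + (65) + (50) + (70) + (6) + (39) = 276
Area = |Σ|/2 = 138.

138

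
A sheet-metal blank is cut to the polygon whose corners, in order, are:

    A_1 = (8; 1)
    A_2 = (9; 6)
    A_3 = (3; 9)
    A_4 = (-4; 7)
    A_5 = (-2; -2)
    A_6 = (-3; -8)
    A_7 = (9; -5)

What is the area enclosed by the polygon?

163.5

A_1→A_2: (8)(6) − (9)(1) = 39
A_2→A_3: (9)(9) − (3)(6) = 63
A_3→A_4: (3)(7) − (-4)(9) = 57
A_4→A_5: (-4)(-2) − (-2)(7) = 22
A_5→A_6: (-2)(-8) − (-3)(-2) = 10
A_6→A_7: (-3)(-5) − (9)(-8) = 87
A_7→A_1: (9)(1) − (8)(-5) = 49
Σ = 327
Area = |Σ|/2 = 163.5.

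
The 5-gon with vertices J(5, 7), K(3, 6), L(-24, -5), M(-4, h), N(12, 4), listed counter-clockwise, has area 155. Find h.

The doubled signed area Σ (x_i y_{i+1} − x_{i+1} y_i) is linear in h.
With h=0 it equals 166; the coefficient of h is -36 (from the two edges through M).
So -36·h + 166 = 2·155 = 310 ⇒ h = -4.

-4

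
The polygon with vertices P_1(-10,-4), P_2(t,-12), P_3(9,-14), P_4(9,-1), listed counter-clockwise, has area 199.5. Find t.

-10

The doubled signed area Σ (x_i y_{i+1} − x_{i+1} y_i) is linear in t.
With t=0 it equals 299; the coefficient of t is -10 (from the two edges through P_2).
So -10·t + 299 = 2·199.5 = 399 ⇒ t = -10.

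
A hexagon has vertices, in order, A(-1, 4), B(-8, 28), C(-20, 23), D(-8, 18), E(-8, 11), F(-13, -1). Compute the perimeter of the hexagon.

|AB| = √((-7)² + (24)²) = √625 = 25
|BC| = √((-12)² + (-5)²) = √169 = 13
|CD| = √((12)² + (-5)²) = √169 = 13
|DE| = √((0)² + (-7)²) = √49 = 7
|EF| = √((-5)² + (-12)²) = √169 = 13
|FA| = √((12)² + (5)²) = √169 = 13
Perimeter = 25 + 13 + 13 + 7 + 13 + 13 = 84.

84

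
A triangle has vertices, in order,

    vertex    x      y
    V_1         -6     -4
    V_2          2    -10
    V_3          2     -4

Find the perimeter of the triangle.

|V_1V_2| = √((8)² + (-6)²) = √100 = 10
|V_2V_3| = √((0)² + (6)²) = √36 = 6
|V_3V_1| = √((-8)² + (0)²) = √64 = 8
Perimeter = 10 + 6 + 8 = 24.

24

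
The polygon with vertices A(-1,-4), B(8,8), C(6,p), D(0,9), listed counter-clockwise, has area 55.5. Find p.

9

Write out the shoelace sum; only the two edges meeting at C involve p:
2·Area = [(8·p − 6·8) + (6·9 − 0·p)] + 33
       = 8·p + 39 = 111
⇒ p = 9.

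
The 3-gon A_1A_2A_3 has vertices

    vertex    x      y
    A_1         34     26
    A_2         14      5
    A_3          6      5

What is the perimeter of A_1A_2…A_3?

72

|A_1A_2| = √((-20)² + (-21)²) = √841 = 29
|A_2A_3| = √((-8)² + (0)²) = √64 = 8
|A_3A_1| = √((28)² + (21)²) = √1225 = 35
Perimeter = 29 + 8 + 35 = 72.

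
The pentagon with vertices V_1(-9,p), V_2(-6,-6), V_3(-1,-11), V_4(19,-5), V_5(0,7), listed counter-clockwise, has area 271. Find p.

3

Write out the shoelace sum; only the two edges meeting at V_1 involve p:
2·Area = [(0·p − (-9)·7) + ((-9)·(-6) − (-6)·p)] + 407
       = 6·p + 524 = 542
⇒ p = 3.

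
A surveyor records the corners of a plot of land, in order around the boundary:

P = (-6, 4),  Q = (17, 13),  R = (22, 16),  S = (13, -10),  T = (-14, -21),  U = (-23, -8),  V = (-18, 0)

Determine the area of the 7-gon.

Apply the shoelace (surveyor's) formula: 2A = Σ (x_i·y_{i+1} − x_{i+1}·y_i), indices taken mod 7.
Σ = (-146) + (-14) + (-428) + (-413) + (-371) + (-144) + (-72) = -1588
Area = |Σ|/2 = 794.

794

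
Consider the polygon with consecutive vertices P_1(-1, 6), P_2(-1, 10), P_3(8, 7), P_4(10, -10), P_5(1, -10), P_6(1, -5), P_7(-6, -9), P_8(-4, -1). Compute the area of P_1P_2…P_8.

P_1→P_2: (-1)(10) − (-1)(6) = -4
P_2→P_3: (-1)(7) − (8)(10) = -87
P_3→P_4: (8)(-10) − (10)(7) = -150
P_4→P_5: (10)(-10) − (1)(-10) = -90
P_5→P_6: (1)(-5) − (1)(-10) = 5
P_6→P_7: (1)(-9) − (-6)(-5) = -39
P_7→P_8: (-6)(-1) − (-4)(-9) = -30
P_8→P_1: (-4)(6) − (-1)(-1) = -25
Σ = -420
Area = |Σ|/2 = 210.

210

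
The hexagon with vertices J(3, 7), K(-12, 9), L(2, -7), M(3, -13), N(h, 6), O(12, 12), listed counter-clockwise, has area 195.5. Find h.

Write out the shoelace sum; only the two edges meeting at N involve h:
2·Area = [(3·6 − h·(-13)) + (h·12 − 12·6)] + 220
       = 25·h + 166 = 391
⇒ h = 9.

9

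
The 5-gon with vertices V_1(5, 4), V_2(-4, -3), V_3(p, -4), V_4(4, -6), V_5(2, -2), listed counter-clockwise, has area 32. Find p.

-3

The doubled signed area Σ (x_i y_{i+1} − x_{i+1} y_i) is linear in p.
With p=0 it equals 55; the coefficient of p is -3 (from the two edges through V_3).
So -3·p + 55 = 2·32 = 64 ⇒ p = -3.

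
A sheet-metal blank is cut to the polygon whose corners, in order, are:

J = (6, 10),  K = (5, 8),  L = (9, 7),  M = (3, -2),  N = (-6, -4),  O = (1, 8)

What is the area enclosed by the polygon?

92

Apply the shoelace formula: 2A = Σ (x_i·y_{i+1} − x_{i+1}·y_i), indices taken mod 6.
Σ = (-2) + (-37) + (-39) + (-24) + (-44) + (-38) = -184
Area = |Σ|/2 = 92.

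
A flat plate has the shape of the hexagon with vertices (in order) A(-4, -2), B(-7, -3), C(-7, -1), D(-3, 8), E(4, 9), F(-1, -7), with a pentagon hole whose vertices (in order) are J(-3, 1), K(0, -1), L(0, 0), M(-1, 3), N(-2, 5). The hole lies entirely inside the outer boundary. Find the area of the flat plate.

81

Outer boundary:
Apply the surveyor's formula: 2A = Σ (x_i·y_{i+1} − x_{i+1}·y_i), indices taken mod 6.
Σ = (-2) + (-14) + (-59) + (-59) + (-19) + (-26) = -179
Area = |Σ|/2 = 89.5.
Hole:
Apply the surveyor's formula: 2A = Σ (x_i·y_{i+1} − x_{i+1}·y_i), indices taken mod 5.
Σ = (3) + (0) + (0) + (1) + (13) = 17
Area = |Σ|/2 = 8.5.
Net area = 89.5 − 8.5 = 81.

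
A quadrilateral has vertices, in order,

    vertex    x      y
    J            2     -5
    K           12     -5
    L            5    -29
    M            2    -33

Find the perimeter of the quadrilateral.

68

|JK| = √((10)² + (0)²) = √100 = 10
|KL| = √((-7)² + (-24)²) = √625 = 25
|LM| = √((-3)² + (-4)²) = √25 = 5
|MJ| = √((0)² + (28)²) = √784 = 28
Perimeter = 10 + 25 + 5 + 28 = 68.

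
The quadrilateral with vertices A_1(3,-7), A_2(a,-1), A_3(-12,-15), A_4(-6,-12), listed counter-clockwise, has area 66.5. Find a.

Write out the shoelace sum; only the two edges meeting at A_2 involve a:
2·Area = [(3·(-1) − a·(-7)) + (a·(-15) − (-12)·(-1))] + 132
       = -8·a + 117 = 133
⇒ a = -2.

-2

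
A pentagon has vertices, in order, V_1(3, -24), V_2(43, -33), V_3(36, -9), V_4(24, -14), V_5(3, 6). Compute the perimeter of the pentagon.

138

|V_1V_2| = √((40)² + (-9)²) = √1681 = 41
|V_2V_3| = √((-7)² + (24)²) = √625 = 25
|V_3V_4| = √((-12)² + (-5)²) = √169 = 13
|V_4V_5| = √((-21)² + (20)²) = √841 = 29
|V_5V_1| = √((0)² + (-30)²) = √900 = 30
Perimeter = 41 + 25 + 13 + 29 + 30 = 138.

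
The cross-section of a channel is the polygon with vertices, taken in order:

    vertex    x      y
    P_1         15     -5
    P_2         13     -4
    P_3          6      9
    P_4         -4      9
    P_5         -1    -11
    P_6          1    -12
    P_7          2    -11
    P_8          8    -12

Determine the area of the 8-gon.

Apply the shoelace formula: 2A = Σ (x_i·y_{i+1} − x_{i+1}·y_i), indices taken mod 8.
Σ = (5) + (141) + (90) + (53) + (23) + (13) + (64) + (140) = 529
Area = |Σ|/2 = 264.5.

264.5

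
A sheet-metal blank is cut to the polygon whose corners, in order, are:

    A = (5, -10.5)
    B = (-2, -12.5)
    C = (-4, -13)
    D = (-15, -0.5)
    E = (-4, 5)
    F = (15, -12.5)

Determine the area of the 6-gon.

Σ = (-83.5) + (-24) + (-193) + (-77) + (-25) + (-95) = -497.5
Area = |Σ|/2 = 248.75.

248.75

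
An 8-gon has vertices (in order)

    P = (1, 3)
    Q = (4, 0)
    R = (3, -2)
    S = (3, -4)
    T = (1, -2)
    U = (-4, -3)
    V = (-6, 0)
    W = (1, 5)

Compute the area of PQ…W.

Σ = (-12) + (-8) + (-6) + (-2) + (-11) + (-18) + (-30) + (-2) = -89
Area = |Σ|/2 = 44.5.

44.5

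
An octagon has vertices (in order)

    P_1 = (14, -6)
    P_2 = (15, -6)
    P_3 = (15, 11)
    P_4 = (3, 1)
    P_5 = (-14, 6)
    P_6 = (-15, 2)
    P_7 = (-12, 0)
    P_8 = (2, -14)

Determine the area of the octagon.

P_1→P_2: (14)(-6) − (15)(-6) = 6
P_2→P_3: (15)(11) − (15)(-6) = 255
P_3→P_4: (15)(1) − (3)(11) = -18
P_4→P_5: (3)(6) − (-14)(1) = 32
P_5→P_6: (-14)(2) − (-15)(6) = 62
P_6→P_7: (-15)(0) − (-12)(2) = 24
P_7→P_8: (-12)(-14) − (2)(0) = 168
P_8→P_1: (2)(-6) − (14)(-14) = 184
Σ = 713
Area = |Σ|/2 = 356.5.

356.5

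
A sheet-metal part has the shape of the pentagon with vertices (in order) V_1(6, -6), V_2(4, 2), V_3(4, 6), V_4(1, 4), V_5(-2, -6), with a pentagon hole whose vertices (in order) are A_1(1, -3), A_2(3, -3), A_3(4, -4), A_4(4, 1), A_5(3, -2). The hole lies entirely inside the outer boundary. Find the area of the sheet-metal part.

52

Outer boundary:
Apply Gauss's area formula: 2A = Σ (x_i·y_{i+1} − x_{i+1}·y_i), indices taken mod 5.
Σ = (36) + (16) + (10) + (2) + (48) = 112
Area = |Σ|/2 = 56.
Hole:
Cross-terms: 6, 0, 20, -11, -7  ⇒  Σ = 8
Area = |Σ|/2 = 4.
Net area = 56 − 4 = 52.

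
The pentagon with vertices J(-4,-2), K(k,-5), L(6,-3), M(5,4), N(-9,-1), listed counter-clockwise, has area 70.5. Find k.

The doubled signed area Σ (x_i y_{i+1} − x_{i+1} y_i) is linear in k.
With k=0 it equals 134; the coefficient of k is -1 (from the two edges through K).
So -1·k + 134 = 2·70.5 = 141 ⇒ k = -7.

-7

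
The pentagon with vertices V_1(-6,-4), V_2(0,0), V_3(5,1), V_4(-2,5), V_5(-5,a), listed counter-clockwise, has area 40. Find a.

Write out the shoelace sum; only the two edges meeting at V_5 involve a:
2·Area = [((-2)·a − (-5)·5) + ((-5)·(-4) − (-6)·a)] + 27
       = 4·a + 72 = 80
⇒ a = 2.

2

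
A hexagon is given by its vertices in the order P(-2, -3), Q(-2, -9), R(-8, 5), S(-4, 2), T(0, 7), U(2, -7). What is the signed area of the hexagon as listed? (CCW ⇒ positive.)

Σ = (12) + (-82) + (4) + (-28) + (-14) + (-20) = -128
Signed area = Σ/2 = -64 (negative ⇒ clockwise traversal).

-64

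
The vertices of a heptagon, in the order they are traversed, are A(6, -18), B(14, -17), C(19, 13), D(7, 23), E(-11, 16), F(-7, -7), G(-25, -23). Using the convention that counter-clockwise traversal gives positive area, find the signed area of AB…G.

1064.5

A→B: (6)(-17) − (14)(-18) = 150
B→C: (14)(13) − (19)(-17) = 505
C→D: (19)(23) − (7)(13) = 346
D→E: (7)(16) − (-11)(23) = 365
E→F: (-11)(-7) − (-7)(16) = 189
F→G: (-7)(-23) − (-25)(-7) = -14
G→A: (-25)(-18) − (6)(-23) = 588
Σ = 2129
Signed area = Σ/2 = 1064.5 (positive ⇒ counter-clockwise traversal).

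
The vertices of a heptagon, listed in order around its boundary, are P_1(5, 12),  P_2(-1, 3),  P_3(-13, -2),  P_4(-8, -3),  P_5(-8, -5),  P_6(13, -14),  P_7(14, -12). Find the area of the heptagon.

276

Cross-terms: 27, 41, 23, 16, 177, 40, 228  ⇒  Σ = 552
Area = |Σ|/2 = 276.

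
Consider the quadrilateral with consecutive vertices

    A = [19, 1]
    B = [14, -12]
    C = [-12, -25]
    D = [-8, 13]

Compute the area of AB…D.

673.5

A→B: (19)(-12) − (14)(1) = -242
B→C: (14)(-25) − (-12)(-12) = -494
C→D: (-12)(13) − (-8)(-25) = -356
D→A: (-8)(1) − (19)(13) = -255
Σ = -1347
Area = |Σ|/2 = 673.5.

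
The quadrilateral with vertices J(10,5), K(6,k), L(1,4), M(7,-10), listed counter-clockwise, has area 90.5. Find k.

10

The doubled signed area Σ (x_i y_{i+1} − x_{i+1} y_i) is linear in k.
With k=0 it equals 91; the coefficient of k is 9 (from the two edges through K).
So 9·k + 91 = 2·90.5 = 181 ⇒ k = 10.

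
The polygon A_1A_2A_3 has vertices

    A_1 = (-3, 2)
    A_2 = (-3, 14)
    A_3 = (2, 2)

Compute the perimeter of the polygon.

30

|A_1A_2| = √((0)² + (12)²) = √144 = 12
|A_2A_3| = √((5)² + (-12)²) = √169 = 13
|A_3A_1| = √((-5)² + (0)²) = √25 = 5
Perimeter = 12 + 13 + 5 = 30.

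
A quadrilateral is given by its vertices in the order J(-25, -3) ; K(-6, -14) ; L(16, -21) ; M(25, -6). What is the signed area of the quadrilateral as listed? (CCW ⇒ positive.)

443

Σ = (332) + (350) + (429) + (-225) = 886
Signed area = Σ/2 = 443 (positive ⇒ counter-clockwise traversal).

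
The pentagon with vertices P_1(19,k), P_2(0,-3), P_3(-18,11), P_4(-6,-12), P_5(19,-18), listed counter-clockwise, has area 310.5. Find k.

Write out the shoelace sum; only the two edges meeting at P_1 involve k:
2·Area = [(19·k − 19·(-18)) + (19·(-3) − 0·k)] + 564
       = 19·k + 849 = 621
⇒ k = -12.

-12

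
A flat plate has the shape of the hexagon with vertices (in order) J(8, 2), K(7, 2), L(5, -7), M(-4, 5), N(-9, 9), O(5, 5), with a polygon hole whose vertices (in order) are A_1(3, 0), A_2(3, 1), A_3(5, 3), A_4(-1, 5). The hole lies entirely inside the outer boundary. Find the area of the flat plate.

75.5

Outer boundary:
Σ = (2) + (-59) + (-3) + (9) + (-90) + (-30) = -171
Area = |Σ|/2 = 85.5.
Hole:
Σ = (3) + (4) + (28) + (-15) = 20
Area = |Σ|/2 = 10.
Net area = 85.5 − 10 = 75.5.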